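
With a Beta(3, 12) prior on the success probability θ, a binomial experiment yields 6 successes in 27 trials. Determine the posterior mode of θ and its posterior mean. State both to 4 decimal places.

Posterior: Beta(3+6, 12+21) = Beta(9, 33).
Mode = (9−1)/(9+33−2) = 8/40 = 0.2000.
Mean = 9/(9+33) = 9/42 = 0.2143.
The mean is pulled above the mode by the posterior's right skew.

MAP: 0.2000. Posterior mean: 0.2143.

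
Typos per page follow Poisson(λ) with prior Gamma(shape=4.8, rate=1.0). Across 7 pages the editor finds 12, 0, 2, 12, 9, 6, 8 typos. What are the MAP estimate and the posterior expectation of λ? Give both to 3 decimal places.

Σ counts = 49. Posterior: Gamma(shape = 4.8+49 = 53.8, rate = 1.0+7 = 8.0).
Mode = (α−1)/β = 52.8/8.0 = 6.600.
Mean = α/β = 53.8/8.0 = 6.725.
The posterior is right-skewed, so the mean exceeds the mode.

λ_MAP = 6.600, E[λ|data] = 6.725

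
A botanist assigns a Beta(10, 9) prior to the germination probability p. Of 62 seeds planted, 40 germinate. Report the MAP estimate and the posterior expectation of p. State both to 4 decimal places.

MAP = 0.6203; posterior mean = 0.6173

Posterior: Beta(10+40, 9+22) = Beta(50, 31).
Mode = (50−1)/(50+31−2) = 49/79 = 0.6203.
Mean = 50/(50+31) = 50/81 = 0.6173.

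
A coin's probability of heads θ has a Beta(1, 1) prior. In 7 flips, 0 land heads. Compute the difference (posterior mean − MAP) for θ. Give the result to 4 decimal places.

0.1111

Posterior: Beta(1+0, 1+7) = Beta(1, 8).
Since α = 1 ≤ 1 and β > 1, the Beta density is monotone decreasing on [0,1]; the mode is at 0.
Mean = 1/(1+8) = 0.1111.
Difference = 0.1111 − 0.0000 = 0.1111.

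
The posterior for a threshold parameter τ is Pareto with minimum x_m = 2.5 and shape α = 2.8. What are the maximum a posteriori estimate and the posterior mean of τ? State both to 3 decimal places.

MAP = 2.500; posterior mean = 3.889

The Pareto density is strictly decreasing on [x_m, ∞), so the mode is x_m = 2.500.
Mean = α·x_m/(α−1) = 2.8·2.5/1.8 = 3.889.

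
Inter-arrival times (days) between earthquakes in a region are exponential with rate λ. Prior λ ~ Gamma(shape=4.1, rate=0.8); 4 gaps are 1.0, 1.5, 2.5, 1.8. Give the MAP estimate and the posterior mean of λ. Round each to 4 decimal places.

Σ times = 6.8. Posterior: Gamma(shape = 4.1+4 = 8.1, rate = 0.8+6.8 = 7.6).
Mode = (α−1)/β = 7.1/7.6 = 0.9342.
Mean = α/β = 8.1/7.6 = 1.0658.
Mean > mode: the posterior has a right tail.

MAP = 0.9342; posterior mean = 1.0658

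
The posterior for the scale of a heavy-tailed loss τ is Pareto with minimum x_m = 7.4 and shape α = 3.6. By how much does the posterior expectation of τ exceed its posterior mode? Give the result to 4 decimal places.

2.8462

The Pareto density is strictly decreasing on [x_m, ∞), so the mode is x_m = 7.4000.
Mean = α·x_m/(α−1) = 3.6·7.4/2.6 = 10.2462.
Difference = 10.2462 − 7.4000 = 2.8462.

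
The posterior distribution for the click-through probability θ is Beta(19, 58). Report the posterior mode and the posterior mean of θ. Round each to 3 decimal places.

MAP: 0.240. Posterior mean: 0.247.

Mode = (19−1)/(19+58−2) = 18/75 = 0.240.
Mean = 19/(19+58) = 19/77 = 0.247.
The mean is pulled above the mode by the posterior's right skew.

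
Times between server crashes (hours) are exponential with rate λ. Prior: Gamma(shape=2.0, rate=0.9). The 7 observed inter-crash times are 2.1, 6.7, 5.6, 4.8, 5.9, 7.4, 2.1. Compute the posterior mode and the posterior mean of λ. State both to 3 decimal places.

Σ times = 34.6. Posterior: Gamma(shape = 2.0+7 = 9.0, rate = 0.9+34.6 = 35.5).
Mode = (α−1)/β = 8.0/35.5 = 0.225.
Mean = α/β = 9.0/35.5 = 0.254.

MAP: 0.225. Posterior mean: 0.254.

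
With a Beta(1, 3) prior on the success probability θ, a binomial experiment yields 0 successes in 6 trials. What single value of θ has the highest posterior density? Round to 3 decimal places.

Posterior: Beta(1+0, 3+6) = Beta(1, 9).
Since α = 1 ≤ 1 and β > 1, the Beta density is monotone decreasing on [0,1]; the mode is at 0.
Mean = 1/(1+9) = 0.100.
This is the posterior mode — the MAP estimate.

0.000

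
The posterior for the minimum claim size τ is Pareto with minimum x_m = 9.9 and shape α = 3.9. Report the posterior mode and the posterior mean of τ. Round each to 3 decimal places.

The Pareto density is strictly decreasing on [x_m, ∞), so the mode is x_m = 9.900.
Mean = α·x_m/(α−1) = 3.9·9.9/2.9 = 13.314.
Right-skewed posterior ⇒ mode < mean.

MAP: 9.900. Posterior mean: 13.314.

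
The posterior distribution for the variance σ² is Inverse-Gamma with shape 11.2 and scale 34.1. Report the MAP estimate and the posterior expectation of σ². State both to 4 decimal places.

Mode = β/(α+1) = 34.1/12.2 = 2.7951.
Mean = β/(α−1) = 34.1/10.2 = 3.3431.
Right-skewed posterior ⇒ mode < mean.

MAP = 2.7951; posterior mean = 3.3431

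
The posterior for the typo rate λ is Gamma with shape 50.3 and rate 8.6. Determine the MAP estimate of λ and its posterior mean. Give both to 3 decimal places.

MAP = 5.733; posterior mean = 5.849

Mode = (α−1)/β = 49.3/8.6 = 5.733.
Mean = α/β = 50.3/8.6 = 5.849.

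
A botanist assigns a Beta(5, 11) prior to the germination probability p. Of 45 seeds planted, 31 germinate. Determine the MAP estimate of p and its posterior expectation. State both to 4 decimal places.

Posterior: Beta(5+31, 11+14) = Beta(36, 25).
Mode = (36−1)/(36+25−2) = 35/59 = 0.5932.
Mean = 36/(36+25) = 36/61 = 0.5902.
Mode > mean: the posterior has a left tail.

MAP = 0.5932, posterior mean = 0.5902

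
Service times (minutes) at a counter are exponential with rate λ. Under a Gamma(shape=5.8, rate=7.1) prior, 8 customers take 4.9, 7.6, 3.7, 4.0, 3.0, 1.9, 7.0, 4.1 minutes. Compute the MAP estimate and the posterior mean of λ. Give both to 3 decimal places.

Σ times = 36.2. Posterior: Gamma(shape = 5.8+8 = 13.8, rate = 7.1+36.2 = 43.3).
Mode = (α−1)/β = 12.8/43.3 = 0.296.
Mean = α/β = 13.8/43.3 = 0.319.
Right-skewed posterior ⇒ mode < mean.

MAP estimate = 0.296, posterior mean = 0.319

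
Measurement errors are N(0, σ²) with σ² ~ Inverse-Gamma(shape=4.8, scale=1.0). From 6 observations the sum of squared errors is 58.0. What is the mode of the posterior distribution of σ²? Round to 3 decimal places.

3.409

Posterior: Inverse-Gamma(shape = 4.8+6/2 = 7.8, scale = 1.0+58.0/2 = 30.0).
Mode = β/(α+1) = 30.0/8.8 = 3.409.
Mean = β/(α−1) = 30.0/6.8 = 4.412.
This is the posterior mode — the MAP estimate.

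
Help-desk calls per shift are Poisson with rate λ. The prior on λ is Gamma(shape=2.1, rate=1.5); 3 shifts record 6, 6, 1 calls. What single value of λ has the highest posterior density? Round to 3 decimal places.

Σ counts = 13. Posterior: Gamma(shape = 2.1+13 = 15.1, rate = 1.5+3 = 4.5).
Mode = (α−1)/β = 14.1/4.5 = 3.133.
Mean = α/β = 15.1/4.5 = 3.356.
This is the posterior mode — the MAP estimate.

3.133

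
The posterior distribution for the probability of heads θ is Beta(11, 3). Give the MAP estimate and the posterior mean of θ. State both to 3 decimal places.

MAP estimate = 0.833, posterior mean = 0.786

Mode = (11−1)/(11+3−2) = 10/12 = 0.833.
Mean = 11/(11+3) = 11/14 = 0.786.
The posterior is left-skewed, so the mode exceeds the mean.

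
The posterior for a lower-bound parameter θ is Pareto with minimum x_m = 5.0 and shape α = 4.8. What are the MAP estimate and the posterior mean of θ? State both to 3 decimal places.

The Pareto density is strictly decreasing on [x_m, ∞), so the mode is x_m = 5.000.
Mean = α·x_m/(α−1) = 4.8·5.0/3.8 = 6.316.
Right-skewed posterior ⇒ mode < mean.

θ_MAP = 5.000, E[θ|data] = 6.316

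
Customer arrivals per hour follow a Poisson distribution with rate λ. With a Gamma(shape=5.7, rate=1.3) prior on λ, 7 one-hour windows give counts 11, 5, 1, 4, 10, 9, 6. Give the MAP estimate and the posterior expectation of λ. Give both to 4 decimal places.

Σ counts = 46. Posterior: Gamma(shape = 5.7+46 = 51.7, rate = 1.3+7 = 8.3).
Mode = (α−1)/β = 50.7/8.3 = 6.1084.
Mean = α/β = 51.7/8.3 = 6.2289.

λ_MAP = 6.1084, E[λ|data] = 6.2289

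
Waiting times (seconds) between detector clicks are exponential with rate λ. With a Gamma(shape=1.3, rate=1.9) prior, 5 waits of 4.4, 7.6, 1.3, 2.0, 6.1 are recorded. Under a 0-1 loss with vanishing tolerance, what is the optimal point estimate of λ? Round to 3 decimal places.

0.227

Σ times = 21.4. Posterior: Gamma(shape = 1.3+5 = 6.3, rate = 1.9+21.4 = 23.3).
Mode = (α−1)/β = 5.3/23.3 = 0.227.
Mean = α/β = 6.3/23.3 = 0.270.
This is the posterior mode — the MAP estimate.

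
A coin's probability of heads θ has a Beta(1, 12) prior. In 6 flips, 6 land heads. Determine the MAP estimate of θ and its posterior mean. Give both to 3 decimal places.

Posterior: Beta(1+6, 12+0) = Beta(7, 12).
Mode = (7−1)/(7+12−2) = 6/17 = 0.353.
Mean = 7/(7+12) = 7/19 = 0.368.

MAP estimate = 0.353, posterior mean = 0.368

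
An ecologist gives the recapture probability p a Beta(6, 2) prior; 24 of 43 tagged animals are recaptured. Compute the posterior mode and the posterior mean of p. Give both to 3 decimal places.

Posterior: Beta(6+24, 2+19) = Beta(30, 21).
Mode = (30−1)/(30+21−2) = 29/49 = 0.592.
Mean = 30/(30+21) = 30/51 = 0.588.

p_MAP = 0.592, E[p|data] = 0.588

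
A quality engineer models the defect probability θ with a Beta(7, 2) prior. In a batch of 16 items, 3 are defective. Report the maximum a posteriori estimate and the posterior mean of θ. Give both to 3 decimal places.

MAP: 0.391. Posterior mean: 0.400.

Posterior: Beta(7+3, 2+13) = Beta(10, 15).
Mode = (10−1)/(10+15−2) = 9/23 = 0.391.
Mean = 10/(10+15) = 10/25 = 0.400.
Right-skewed posterior ⇒ mode < mean.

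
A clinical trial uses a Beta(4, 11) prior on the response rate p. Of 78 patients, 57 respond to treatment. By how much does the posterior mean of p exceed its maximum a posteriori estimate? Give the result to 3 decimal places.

-0.003

Posterior: Beta(4+57, 11+21) = Beta(61, 32).
Mode = (61−1)/(61+32−2) = 60/91 = 0.659.
Mean = 61/(61+32) = 61/93 = 0.656.
Difference = 0.656 − 0.659 = -0.003.
The mean is pulled below the mode by the posterior's left skew.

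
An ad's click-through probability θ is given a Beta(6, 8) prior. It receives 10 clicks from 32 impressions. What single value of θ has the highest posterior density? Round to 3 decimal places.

0.341

Posterior: Beta(6+10, 8+22) = Beta(16, 30).
Mode = (16−1)/(16+30−2) = 15/44 = 0.341.
Mean = 16/(16+30) = 16/46 = 0.348.
This is the posterior mode — the MAP estimate.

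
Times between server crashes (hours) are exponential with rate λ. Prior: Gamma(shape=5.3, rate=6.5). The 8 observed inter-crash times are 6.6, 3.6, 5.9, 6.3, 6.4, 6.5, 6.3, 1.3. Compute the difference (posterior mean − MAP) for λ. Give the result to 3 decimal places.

Σ times = 42.9. Posterior: Gamma(shape = 5.3+8 = 13.3, rate = 6.5+42.9 = 49.4).
Mode = (α−1)/β = 12.3/49.4 = 0.249.
Mean = α/β = 13.3/49.4 = 0.269.
Difference = 0.269 − 0.249 = 0.020.
The mean is pulled above the mode by the posterior's right skew.

0.020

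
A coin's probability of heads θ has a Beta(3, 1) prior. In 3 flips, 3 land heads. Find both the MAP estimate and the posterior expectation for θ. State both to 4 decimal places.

MAP estimate = 1.0000, posterior expectation = 0.8571

Posterior: Beta(3+3, 1+0) = Beta(6, 1).
Since β = 1 ≤ 1 and α > 1, the Beta density is monotone increasing on [0,1]; the mode is at 1.
Mean = 6/(6+1) = 0.8571.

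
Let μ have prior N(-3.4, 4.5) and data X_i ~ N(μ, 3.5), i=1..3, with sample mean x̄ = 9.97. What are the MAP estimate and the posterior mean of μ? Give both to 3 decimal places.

Posterior for μ is Normal. Precision-weighted mean: (1/4.5·-3.4 + 3/3.5·9.97) / (1/4.5 + 3/3.5) = 7.217.
A Normal posterior is symmetric, so mode = mean.

MAP = 7.217; posterior mean = 7.217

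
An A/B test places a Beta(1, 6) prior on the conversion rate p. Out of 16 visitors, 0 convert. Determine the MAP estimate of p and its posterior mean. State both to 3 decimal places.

Posterior: Beta(1+0, 6+16) = Beta(1, 22).
Since α = 1 ≤ 1 and β > 1, the Beta density is monotone decreasing on [0,1]; the mode is at 0.
Mean = 1/(1+22) = 0.043.
Right-skewed posterior ⇒ mode < mean.

MAP = 0.000; posterior mean = 0.043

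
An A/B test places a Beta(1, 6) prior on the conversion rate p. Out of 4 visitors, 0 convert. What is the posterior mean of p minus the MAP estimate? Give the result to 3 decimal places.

0.091

Posterior: Beta(1+0, 6+4) = Beta(1, 10).
Since α = 1 ≤ 1 and β > 1, the Beta density is monotone decreasing on [0,1]; the mode is at 0.
Mean = 1/(1+10) = 0.091.
Difference = 0.091 − 0.000 = 0.091.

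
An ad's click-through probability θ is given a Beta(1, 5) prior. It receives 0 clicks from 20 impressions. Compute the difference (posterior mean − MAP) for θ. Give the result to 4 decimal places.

Posterior: Beta(1+0, 5+20) = Beta(1, 25).
Since α = 1 ≤ 1 and β > 1, the Beta density is monotone decreasing on [0,1]; the mode is at 0.
Mean = 1/(1+25) = 0.0385.
Difference = 0.0385 − 0.0000 = 0.0385.

0.0385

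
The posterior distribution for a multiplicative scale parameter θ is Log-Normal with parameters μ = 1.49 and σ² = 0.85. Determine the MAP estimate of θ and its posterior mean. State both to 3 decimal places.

MAP = 1.896; posterior mean = 6.787

Mode = exp(μ − σ²) = exp(0.64) = 1.896.
Mean = exp(μ + σ²/2) = exp(1.915) = 6.787.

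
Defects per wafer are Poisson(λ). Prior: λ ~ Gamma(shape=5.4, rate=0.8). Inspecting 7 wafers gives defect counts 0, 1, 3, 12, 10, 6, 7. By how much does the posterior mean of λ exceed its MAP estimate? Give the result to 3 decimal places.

0.128

Σ counts = 39. Posterior: Gamma(shape = 5.4+39 = 44.4, rate = 0.8+7 = 7.8).
Mode = (α−1)/β = 43.4/7.8 = 5.564.
Mean = α/β = 44.4/7.8 = 5.692.
Difference = 5.692 − 5.564 = 0.128.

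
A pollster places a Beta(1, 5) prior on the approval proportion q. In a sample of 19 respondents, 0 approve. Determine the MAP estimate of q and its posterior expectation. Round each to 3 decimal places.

MAP estimate = 0.000, posterior expectation = 0.040

Posterior: Beta(1+0, 5+19) = Beta(1, 24).
Since α = 1 ≤ 1 and β > 1, the Beta density is monotone decreasing on [0,1]; the mode is at 0.
Mean = 1/(1+24) = 0.040.
Right-skewed posterior ⇒ mode < mean.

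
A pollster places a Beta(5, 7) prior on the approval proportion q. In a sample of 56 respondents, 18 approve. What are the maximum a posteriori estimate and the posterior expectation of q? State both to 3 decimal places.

q_MAP = 0.333, E[q|data] = 0.338

Posterior: Beta(5+18, 7+38) = Beta(23, 45).
Mode = (23−1)/(23+45−2) = 22/66 = 0.333.
Mean = 23/(23+45) = 23/68 = 0.338.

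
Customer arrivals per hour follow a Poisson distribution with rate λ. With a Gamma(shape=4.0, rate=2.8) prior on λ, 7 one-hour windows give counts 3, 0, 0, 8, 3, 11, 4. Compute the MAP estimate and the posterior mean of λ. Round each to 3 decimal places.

Σ counts = 29. Posterior: Gamma(shape = 4.0+29 = 33.0, rate = 2.8+7 = 9.8).
Mode = (α−1)/β = 32.0/9.8 = 3.265.
Mean = α/β = 33.0/9.8 = 3.367.
The posterior is right-skewed, so the mean exceeds the mode.

MAP = 3.265, posterior mean = 3.367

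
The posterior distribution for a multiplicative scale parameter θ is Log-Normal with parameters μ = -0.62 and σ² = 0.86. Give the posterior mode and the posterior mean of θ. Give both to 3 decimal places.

MAP: 0.228. Posterior mean: 0.827.

Mode = exp(μ − σ²) = exp(-1.48) = 0.228.
Mean = exp(μ + σ²/2) = exp(-0.190) = 0.827.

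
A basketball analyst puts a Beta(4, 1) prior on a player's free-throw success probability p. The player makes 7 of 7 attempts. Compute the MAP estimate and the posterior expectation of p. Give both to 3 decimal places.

p_MAP = 1.000, E[p|data] = 0.917

Posterior: Beta(4+7, 1+0) = Beta(11, 1).
Since β = 1 ≤ 1 and α > 1, the Beta density is monotone increasing on [0,1]; the mode is at 1.
Mean = 11/(11+1) = 0.917.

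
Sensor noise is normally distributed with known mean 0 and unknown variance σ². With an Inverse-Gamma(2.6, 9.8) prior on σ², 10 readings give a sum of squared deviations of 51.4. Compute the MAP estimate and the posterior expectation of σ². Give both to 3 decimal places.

Posterior: Inverse-Gamma(shape = 2.6+10/2 = 7.6, scale = 9.8+51.4/2 = 35.5).
Mode = β/(α+1) = 35.5/8.6 = 4.128.
Mean = β/(α−1) = 35.5/6.6 = 5.379.

σ²_MAP = 4.128, E[σ²|data] = 5.379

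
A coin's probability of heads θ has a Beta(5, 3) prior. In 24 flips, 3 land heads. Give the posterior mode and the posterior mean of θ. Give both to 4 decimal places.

Posterior: Beta(5+3, 3+21) = Beta(8, 24).
Mode = (8−1)/(8+24−2) = 7/30 = 0.2333.
Mean = 8/(8+24) = 8/32 = 0.2500.

MAP = 0.2333; posterior mean = 0.2500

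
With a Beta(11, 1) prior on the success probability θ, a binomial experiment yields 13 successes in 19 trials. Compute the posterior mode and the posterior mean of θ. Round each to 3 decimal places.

θ_MAP = 0.793, E[θ|data] = 0.774

Posterior: Beta(11+13, 1+6) = Beta(24, 7).
Mode = (24−1)/(24+7−2) = 23/29 = 0.793.
Mean = 24/(24+7) = 24/31 = 0.774.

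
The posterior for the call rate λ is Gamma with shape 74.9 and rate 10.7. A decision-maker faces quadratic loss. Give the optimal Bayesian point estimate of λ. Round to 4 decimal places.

7.0000

Mode = (α−1)/β = 73.9/10.7 = 6.9065.
Mean = α/β = 74.9/10.7 = 7.0000.
Quadratic loss ⇒ the optimal estimator is the posterior mean.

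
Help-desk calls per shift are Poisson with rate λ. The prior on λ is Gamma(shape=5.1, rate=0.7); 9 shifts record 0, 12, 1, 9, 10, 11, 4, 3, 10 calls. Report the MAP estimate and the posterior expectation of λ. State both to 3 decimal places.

MAP = 6.608; posterior mean = 6.711

Σ counts = 60. Posterior: Gamma(shape = 5.1+60 = 65.1, rate = 0.7+9 = 9.7).
Mode = (α−1)/β = 64.1/9.7 = 6.608.
Mean = α/β = 65.1/9.7 = 6.711.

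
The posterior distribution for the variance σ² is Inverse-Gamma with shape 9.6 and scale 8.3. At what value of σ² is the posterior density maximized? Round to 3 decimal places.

0.783

Mode = β/(α+1) = 8.3/10.6 = 0.783.
Mean = β/(α−1) = 8.3/8.6 = 0.965.
This is the posterior mode — the MAP estimate.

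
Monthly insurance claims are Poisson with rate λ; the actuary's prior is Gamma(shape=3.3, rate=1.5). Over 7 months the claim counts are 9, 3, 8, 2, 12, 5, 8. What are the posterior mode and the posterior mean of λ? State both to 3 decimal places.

λ_MAP = 5.800, E[λ|data] = 5.918

Σ counts = 47. Posterior: Gamma(shape = 3.3+47 = 50.3, rate = 1.5+7 = 8.5).
Mode = (α−1)/β = 49.3/8.5 = 5.800.
Mean = α/β = 50.3/8.5 = 5.918.
Mean > mode: the posterior has a right tail.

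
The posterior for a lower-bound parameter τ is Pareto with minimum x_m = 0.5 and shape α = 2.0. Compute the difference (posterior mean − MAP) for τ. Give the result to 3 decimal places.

0.500

The Pareto density is strictly decreasing on [x_m, ∞), so the mode is x_m = 0.500.
Mean = α·x_m/(α−1) = 2.0·0.5/1.0 = 1.000.
Difference = 1.000 − 0.500 = 0.500.
Mean > mode: the posterior has a right tail.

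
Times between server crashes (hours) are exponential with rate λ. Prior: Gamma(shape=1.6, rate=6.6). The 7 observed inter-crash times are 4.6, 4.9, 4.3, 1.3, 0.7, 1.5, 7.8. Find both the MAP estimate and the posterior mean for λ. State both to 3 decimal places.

MAP: 0.240. Posterior mean: 0.271.

Σ times = 25.1. Posterior: Gamma(shape = 1.6+7 = 8.6, rate = 6.6+25.1 = 31.7).
Mode = (α−1)/β = 7.6/31.7 = 0.240.
Mean = α/β = 8.6/31.7 = 0.271.
The mean is pulled above the mode by the posterior's right skew.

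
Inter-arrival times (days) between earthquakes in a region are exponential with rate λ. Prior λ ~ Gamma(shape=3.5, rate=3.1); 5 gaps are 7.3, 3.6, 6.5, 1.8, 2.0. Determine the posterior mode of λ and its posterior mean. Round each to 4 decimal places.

Σ times = 21.2. Posterior: Gamma(shape = 3.5+5 = 8.5, rate = 3.1+21.2 = 24.3).
Mode = (α−1)/β = 7.5/24.3 = 0.3086.
Mean = α/β = 8.5/24.3 = 0.3498.
Right-skewed posterior ⇒ mode < mean.

MAP = 0.3086, posterior mean = 0.3498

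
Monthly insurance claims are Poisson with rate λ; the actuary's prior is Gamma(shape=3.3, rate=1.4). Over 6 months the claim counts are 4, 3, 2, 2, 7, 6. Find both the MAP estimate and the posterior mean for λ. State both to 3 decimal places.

Σ counts = 24. Posterior: Gamma(shape = 3.3+24 = 27.3, rate = 1.4+6 = 7.4).
Mode = (α−1)/β = 26.3/7.4 = 3.554.
Mean = α/β = 27.3/7.4 = 3.689.

MAP estimate = 3.554, posterior mean = 3.689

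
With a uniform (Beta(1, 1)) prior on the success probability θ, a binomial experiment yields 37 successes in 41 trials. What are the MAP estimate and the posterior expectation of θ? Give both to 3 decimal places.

MAP: 0.902. Posterior mean: 0.884.

Posterior: Beta(1+37, 1+4) = Beta(38, 5).
Mode = (38−1)/(38+5−2) = 37/41 = 0.902.
Mean = 38/(38+5) = 38/43 = 0.884.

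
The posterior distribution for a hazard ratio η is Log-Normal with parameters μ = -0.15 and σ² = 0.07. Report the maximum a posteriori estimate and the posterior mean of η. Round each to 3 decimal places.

Mode = exp(μ − σ²) = exp(-0.22) = 0.803.
Mean = exp(μ + σ²/2) = exp(-0.115) = 0.891.

η_MAP = 0.803, E[η|data] = 0.891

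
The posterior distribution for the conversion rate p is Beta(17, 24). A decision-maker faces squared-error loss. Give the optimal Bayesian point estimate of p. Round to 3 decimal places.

0.415

Mode = (17−1)/(17+24−2) = 16/39 = 0.410.
Mean = 17/(17+24) = 17/41 = 0.415.
Squared-error loss ⇒ the optimal estimator is the posterior mean.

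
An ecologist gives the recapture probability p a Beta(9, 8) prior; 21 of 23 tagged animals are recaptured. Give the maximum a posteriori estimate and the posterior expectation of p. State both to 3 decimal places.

MAP = 0.763, posterior mean = 0.750

Posterior: Beta(9+21, 8+2) = Beta(30, 10).
Mode = (30−1)/(30+10−2) = 29/38 = 0.763.
Mean = 30/(30+10) = 30/40 = 0.750.
The posterior is left-skewed, so the mode exceeds the mean.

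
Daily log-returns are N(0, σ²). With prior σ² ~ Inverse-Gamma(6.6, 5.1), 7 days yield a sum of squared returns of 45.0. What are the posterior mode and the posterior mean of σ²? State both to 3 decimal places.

posterior mode = 2.486, posterior mean = 3.033

Posterior: Inverse-Gamma(shape = 6.6+7/2 = 10.1, scale = 5.1+45.0/2 = 27.6).
Mode = β/(α+1) = 27.6/11.1 = 2.486.
Mean = β/(α−1) = 27.6/9.1 = 3.033.
The mean is pulled above the mode by the posterior's right skew.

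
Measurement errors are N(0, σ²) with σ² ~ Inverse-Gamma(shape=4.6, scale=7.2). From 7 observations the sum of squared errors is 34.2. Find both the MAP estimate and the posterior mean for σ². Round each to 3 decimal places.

Posterior: Inverse-Gamma(shape = 4.6+7/2 = 8.1, scale = 7.2+34.2/2 = 24.3).
Mode = β/(α+1) = 24.3/9.1 = 2.670.
Mean = β/(α−1) = 24.3/7.1 = 3.423.

MAP estimate = 2.670, posterior mean = 3.423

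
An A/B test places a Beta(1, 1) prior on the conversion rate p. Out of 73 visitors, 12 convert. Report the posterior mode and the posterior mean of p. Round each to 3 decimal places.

p_MAP = 0.164, E[p|data] = 0.173

Posterior: Beta(1+12, 1+61) = Beta(13, 62).
Mode = (13−1)/(13+62−2) = 12/73 = 0.164.
With a flat prior the MAP equals the MLE, 12/73.
Mean = 13/(13+62) = 13/75 = 0.173.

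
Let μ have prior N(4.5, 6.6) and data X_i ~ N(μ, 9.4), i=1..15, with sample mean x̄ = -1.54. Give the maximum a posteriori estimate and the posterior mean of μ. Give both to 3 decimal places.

Posterior for μ is Normal. Precision-weighted mean: (1/6.6·4.5 + 15/9.4·-1.54) / (1/6.6 + 15/9.4) = -1.016.
A Normal posterior is symmetric, so mode = mean.

MAP: -1.016. Posterior mean: -1.016.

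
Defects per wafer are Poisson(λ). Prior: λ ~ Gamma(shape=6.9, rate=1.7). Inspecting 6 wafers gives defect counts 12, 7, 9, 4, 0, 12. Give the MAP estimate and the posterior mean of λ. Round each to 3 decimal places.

MAP estimate = 6.481, posterior mean = 6.610

Σ counts = 44. Posterior: Gamma(shape = 6.9+44 = 50.9, rate = 1.7+6 = 7.7).
Mode = (α−1)/β = 49.9/7.7 = 6.481.
Mean = α/β = 50.9/7.7 = 6.610.
The posterior is right-skewed, so the mean exceeds the mode.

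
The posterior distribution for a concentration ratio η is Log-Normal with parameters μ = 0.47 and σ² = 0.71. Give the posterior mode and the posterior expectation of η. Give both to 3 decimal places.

Mode = exp(μ − σ²) = exp(-0.24) = 0.787.
Mean = exp(μ + σ²/2) = exp(0.825) = 2.282.
The mean is pulled above the mode by the posterior's right skew.

MAP = 0.787, posterior mean = 2.282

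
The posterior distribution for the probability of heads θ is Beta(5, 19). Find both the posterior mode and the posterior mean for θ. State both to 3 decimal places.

Mode = (5−1)/(5+19−2) = 4/22 = 0.182.
Mean = 5/(5+19) = 5/24 = 0.208.
The posterior is right-skewed, so the mean exceeds the mode.

posterior mode = 0.182, posterior mean = 0.208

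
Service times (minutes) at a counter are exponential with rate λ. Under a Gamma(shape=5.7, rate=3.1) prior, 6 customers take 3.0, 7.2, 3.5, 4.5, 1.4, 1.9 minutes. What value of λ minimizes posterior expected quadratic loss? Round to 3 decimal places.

0.476

Σ times = 21.5. Posterior: Gamma(shape = 5.7+6 = 11.7, rate = 3.1+21.5 = 24.6).
Mode = (α−1)/β = 10.7/24.6 = 0.435.
Mean = α/β = 11.7/24.6 = 0.476.
Quadratic loss ⇒ the optimal estimator is the posterior mean.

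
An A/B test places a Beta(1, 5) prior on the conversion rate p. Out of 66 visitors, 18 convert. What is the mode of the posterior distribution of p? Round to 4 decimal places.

Posterior: Beta(1+18, 5+48) = Beta(19, 53).
Mode = (19−1)/(19+53−2) = 18/70 = 0.2571.
Mean = 19/(19+53) = 19/72 = 0.2639.
This is the posterior mode — the MAP estimate.

0.2571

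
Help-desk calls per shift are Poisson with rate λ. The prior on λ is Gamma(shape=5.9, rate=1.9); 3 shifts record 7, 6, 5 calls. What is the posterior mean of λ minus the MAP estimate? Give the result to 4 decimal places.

Σ counts = 18. Posterior: Gamma(shape = 5.9+18 = 23.9, rate = 1.9+3 = 4.9).
Mode = (α−1)/β = 22.9/4.9 = 4.6735.
Mean = α/β = 23.9/4.9 = 4.8776.
Difference = 4.8776 − 4.6735 = 0.2041.
Right-skewed posterior ⇒ mode < mean.

0.2041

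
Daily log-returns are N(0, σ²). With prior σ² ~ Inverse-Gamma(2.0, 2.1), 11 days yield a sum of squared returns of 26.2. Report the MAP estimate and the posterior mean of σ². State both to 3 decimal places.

Posterior: Inverse-Gamma(shape = 2.0+11/2 = 7.5, scale = 2.1+26.2/2 = 15.2).
Mode = β/(α+1) = 15.2/8.5 = 1.788.
Mean = β/(α−1) = 15.2/6.5 = 2.338.
Mean > mode: the posterior has a right tail.

MAP: 1.788. Posterior mean: 2.338.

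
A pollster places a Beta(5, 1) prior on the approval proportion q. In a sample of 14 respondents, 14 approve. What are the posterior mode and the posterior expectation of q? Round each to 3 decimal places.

Posterior: Beta(5+14, 1+0) = Beta(19, 1).
Since β = 1 ≤ 1 and α > 1, the Beta density is monotone increasing on [0,1]; the mode is at 1.
Mean = 19/(19+1) = 0.950.

MAP: 1.000. Posterior mean: 0.950.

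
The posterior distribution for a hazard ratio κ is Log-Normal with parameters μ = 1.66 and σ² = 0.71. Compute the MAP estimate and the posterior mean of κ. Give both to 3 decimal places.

Mode = exp(μ − σ²) = exp(0.95) = 2.586.
Mean = exp(μ + σ²/2) = exp(2.015) = 7.501.
The posterior is right-skewed, so the mean exceeds the mode.

MAP = 2.586, posterior mean = 7.501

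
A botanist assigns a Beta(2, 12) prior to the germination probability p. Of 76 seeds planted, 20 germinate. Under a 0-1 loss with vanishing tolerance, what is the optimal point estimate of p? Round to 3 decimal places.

0.239

Posterior: Beta(2+20, 12+56) = Beta(22, 68).
Mode = (22−1)/(22+68−2) = 21/88 = 0.239.
Mean = 22/(22+68) = 22/90 = 0.244.
This is the posterior mode — the MAP estimate.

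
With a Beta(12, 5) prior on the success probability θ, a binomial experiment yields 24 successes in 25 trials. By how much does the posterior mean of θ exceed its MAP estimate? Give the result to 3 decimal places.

Posterior: Beta(12+24, 5+1) = Beta(36, 6).
Mode = (36−1)/(36+6−2) = 35/40 = 0.875.
Mean = 36/(36+6) = 36/42 = 0.857.
Difference = 0.857 − 0.875 = -0.018.
Mode > mean: the posterior has a left tail.

-0.018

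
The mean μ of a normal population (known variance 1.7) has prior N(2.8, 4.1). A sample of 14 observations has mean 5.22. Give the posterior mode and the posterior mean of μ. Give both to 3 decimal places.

Posterior for μ is Normal. Precision-weighted mean: (1/4.1·2.8 + 14/1.7·5.22) / (1/4.1 + 14/1.7) = 5.150.
A Normal posterior is symmetric, so mode = mean.

MAP = 5.150; posterior mean = 5.150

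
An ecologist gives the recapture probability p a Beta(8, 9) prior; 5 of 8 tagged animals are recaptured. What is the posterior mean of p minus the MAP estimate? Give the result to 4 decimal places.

-0.0017

Posterior: Beta(8+5, 9+3) = Beta(13, 12).
Mode = (13−1)/(13+12−2) = 12/23 = 0.5217.
Mean = 13/(13+12) = 13/25 = 0.5200.
Difference = 0.5200 − 0.5217 = -0.0017.
The mean is pulled below the mode by the posterior's left skew.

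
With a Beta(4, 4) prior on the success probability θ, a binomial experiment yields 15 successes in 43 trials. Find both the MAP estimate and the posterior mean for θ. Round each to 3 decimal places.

Posterior: Beta(4+15, 4+28) = Beta(19, 32).
Mode = (19−1)/(19+32−2) = 18/49 = 0.367.
Mean = 19/(19+32) = 19/51 = 0.373.

MAP: 0.367. Posterior mean: 0.373.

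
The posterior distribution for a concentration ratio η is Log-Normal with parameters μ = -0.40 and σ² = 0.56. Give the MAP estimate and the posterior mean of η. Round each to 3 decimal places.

Mode = exp(μ − σ²) = exp(-0.96) = 0.383.
Mean = exp(μ + σ²/2) = exp(-0.120) = 0.887.
Right-skewed posterior ⇒ mode < mean.

MAP: 0.383. Posterior mean: 0.887.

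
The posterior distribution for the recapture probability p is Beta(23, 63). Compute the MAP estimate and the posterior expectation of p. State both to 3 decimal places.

Mode = (23−1)/(23+63−2) = 22/84 = 0.262.
Mean = 23/(23+63) = 23/86 = 0.267.
The posterior is right-skewed, so the mean exceeds the mode.

p_MAP = 0.262, E[p|data] = 0.267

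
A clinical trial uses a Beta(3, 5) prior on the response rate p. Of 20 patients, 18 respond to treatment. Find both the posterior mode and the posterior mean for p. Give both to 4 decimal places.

posterior mode = 0.7692, posterior mean = 0.7500

Posterior: Beta(3+18, 5+2) = Beta(21, 7).
Mode = (21−1)/(21+7−2) = 20/26 = 0.7692.
Mean = 21/(21+7) = 21/28 = 0.7500.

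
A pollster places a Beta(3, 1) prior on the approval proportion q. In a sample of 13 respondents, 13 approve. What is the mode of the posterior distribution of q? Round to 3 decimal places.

Posterior: Beta(3+13, 1+0) = Beta(16, 1).
Since β = 1 ≤ 1 and α > 1, the Beta density is monotone increasing on [0,1]; the mode is at 1.
Mean = 16/(16+1) = 0.941.
This is the posterior mode — the MAP estimate.

1.000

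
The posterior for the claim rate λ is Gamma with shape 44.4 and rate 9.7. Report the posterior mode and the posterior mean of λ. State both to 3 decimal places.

posterior mode = 4.474, posterior mean = 4.577

Mode = (α−1)/β = 43.4/9.7 = 4.474.
Mean = α/β = 44.4/9.7 = 4.577.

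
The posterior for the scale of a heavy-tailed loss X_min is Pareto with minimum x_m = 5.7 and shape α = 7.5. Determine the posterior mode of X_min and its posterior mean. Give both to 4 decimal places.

The Pareto density is strictly decreasing on [x_m, ∞), so the mode is x_m = 5.7000.
Mean = α·x_m/(α−1) = 7.5·5.7/6.5 = 6.5769.
The mean is pulled above the mode by the posterior's right skew.

MAP = 5.7000, posterior mean = 6.5769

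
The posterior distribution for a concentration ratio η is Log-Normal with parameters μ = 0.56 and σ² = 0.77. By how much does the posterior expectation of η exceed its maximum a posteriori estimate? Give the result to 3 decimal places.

Mode = exp(μ − σ²) = exp(-0.21) = 0.811.
Mean = exp(μ + σ²/2) = exp(0.945) = 2.573.
Difference = 2.573 − 0.811 = 1.762.
Mean > mode: the posterior has a right tail.

1.762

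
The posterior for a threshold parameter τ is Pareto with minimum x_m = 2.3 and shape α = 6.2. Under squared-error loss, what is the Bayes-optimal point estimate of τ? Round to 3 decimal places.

2.742

The Pareto density is strictly decreasing on [x_m, ∞), so the mode is x_m = 2.300.
Mean = α·x_m/(α−1) = 6.2·2.3/5.2 = 2.742.
Squared-error loss ⇒ the optimal estimator is the posterior mean.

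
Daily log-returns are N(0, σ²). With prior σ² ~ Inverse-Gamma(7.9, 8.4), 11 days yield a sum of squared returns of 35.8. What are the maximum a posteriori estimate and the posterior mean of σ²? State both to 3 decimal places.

MAP = 1.826, posterior mean = 2.121

Posterior: Inverse-Gamma(shape = 7.9+11/2 = 13.4, scale = 8.4+35.8/2 = 26.3).
Mode = β/(α+1) = 26.3/14.4 = 1.826.
Mean = β/(α−1) = 26.3/12.4 = 2.121.
The mean is pulled above the mode by the posterior's right skew.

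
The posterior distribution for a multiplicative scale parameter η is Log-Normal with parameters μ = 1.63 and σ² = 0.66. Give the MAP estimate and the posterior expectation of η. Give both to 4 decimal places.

MAP = 2.6379, posterior mean = 7.0993

Mode = exp(μ − σ²) = exp(0.97) = 2.6379.
Mean = exp(μ + σ²/2) = exp(1.960) = 7.0993.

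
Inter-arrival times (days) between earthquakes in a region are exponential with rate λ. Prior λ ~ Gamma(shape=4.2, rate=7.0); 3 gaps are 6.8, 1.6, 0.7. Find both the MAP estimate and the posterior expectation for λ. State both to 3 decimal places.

MAP = 0.385, posterior mean = 0.447

Σ times = 9.1. Posterior: Gamma(shape = 4.2+3 = 7.2, rate = 7.0+9.1 = 16.1).
Mode = (α−1)/β = 6.2/16.1 = 0.385.
Mean = α/β = 7.2/16.1 = 0.447.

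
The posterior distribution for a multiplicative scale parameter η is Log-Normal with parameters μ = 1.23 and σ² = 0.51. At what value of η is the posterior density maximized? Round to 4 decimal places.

2.0544

Mode = exp(μ − σ²) = exp(0.72) = 2.0544.
Mean = exp(μ + σ²/2) = exp(1.485) = 4.4150.
This is the posterior mode — the MAP estimate.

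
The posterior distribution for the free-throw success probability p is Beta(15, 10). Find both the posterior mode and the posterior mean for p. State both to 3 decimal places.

p_MAP = 0.609, E[p|data] = 0.600

Mode = (15−1)/(15+10−2) = 14/23 = 0.609.
Mean = 15/(15+10) = 15/25 = 0.600.
Left-skewed posterior ⇒ mean < mode.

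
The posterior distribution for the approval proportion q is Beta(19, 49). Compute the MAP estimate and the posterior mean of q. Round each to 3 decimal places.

MAP = 0.273; posterior mean = 0.279

Mode = (19−1)/(19+49−2) = 18/66 = 0.273.
Mean = 19/(19+49) = 19/68 = 0.279.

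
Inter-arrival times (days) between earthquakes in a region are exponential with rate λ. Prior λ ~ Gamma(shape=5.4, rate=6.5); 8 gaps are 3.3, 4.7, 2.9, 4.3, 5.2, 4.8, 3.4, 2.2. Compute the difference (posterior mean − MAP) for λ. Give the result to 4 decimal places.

Σ times = 30.8. Posterior: Gamma(shape = 5.4+8 = 13.4, rate = 6.5+30.8 = 37.3).
Mode = (α−1)/β = 12.4/37.3 = 0.3324.
Mean = α/β = 13.4/37.3 = 0.3592.
Difference = 0.3592 − 0.3324 = 0.0268.
Right-skewed posterior ⇒ mode < mean.

0.0268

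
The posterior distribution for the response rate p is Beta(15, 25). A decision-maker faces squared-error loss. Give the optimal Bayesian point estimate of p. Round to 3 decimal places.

Mode = (15−1)/(15+25−2) = 14/38 = 0.368.
Mean = 15/(15+25) = 15/40 = 0.375.
Squared-error loss ⇒ the optimal estimator is the posterior mean.

0.375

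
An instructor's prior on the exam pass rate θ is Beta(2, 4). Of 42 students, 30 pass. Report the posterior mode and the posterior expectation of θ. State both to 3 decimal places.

Posterior: Beta(2+30, 4+12) = Beta(32, 16).
Mode = (32−1)/(32+16−2) = 31/46 = 0.674.
Mean = 32/(32+16) = 32/48 = 0.667.

posterior mode = 0.674, posterior expectation = 0.667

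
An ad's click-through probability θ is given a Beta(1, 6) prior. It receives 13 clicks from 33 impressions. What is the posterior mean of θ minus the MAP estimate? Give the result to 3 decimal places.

Posterior: Beta(1+13, 6+20) = Beta(14, 26).
Mode = (14−1)/(14+26−2) = 13/38 = 0.342.
Mean = 14/(14+26) = 14/40 = 0.350.
Difference = 0.350 − 0.342 = 0.008.
The posterior is right-skewed, so the mean exceeds the mode.

0.008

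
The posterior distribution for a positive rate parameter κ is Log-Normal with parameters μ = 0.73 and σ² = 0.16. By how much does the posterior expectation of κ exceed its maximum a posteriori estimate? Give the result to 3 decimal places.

0.480

Mode = exp(μ − σ²) = exp(0.57) = 1.768.
Mean = exp(μ + σ²/2) = exp(0.810) = 2.248.
Difference = 2.248 − 1.768 = 0.480.
Mean > mode: the posterior has a right tail.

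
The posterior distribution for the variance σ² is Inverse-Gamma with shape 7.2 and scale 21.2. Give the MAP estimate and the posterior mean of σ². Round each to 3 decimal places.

Mode = β/(α+1) = 21.2/8.2 = 2.585.
Mean = β/(α−1) = 21.2/6.2 = 3.419.

MAP = 2.585; posterior mean = 3.419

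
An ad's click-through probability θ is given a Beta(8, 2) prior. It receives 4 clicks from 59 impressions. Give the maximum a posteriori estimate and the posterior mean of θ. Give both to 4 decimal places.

maximum a posteriori estimate = 0.1642, posterior mean = 0.1739

Posterior: Beta(8+4, 2+55) = Beta(12, 57).
Mode = (12−1)/(12+57−2) = 11/67 = 0.1642.
Mean = 12/(12+57) = 12/69 = 0.1739.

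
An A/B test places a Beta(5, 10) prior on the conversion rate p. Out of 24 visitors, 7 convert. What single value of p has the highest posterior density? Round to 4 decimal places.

0.2973

Posterior: Beta(5+7, 10+17) = Beta(12, 27).
Mode = (12−1)/(12+27−2) = 11/37 = 0.2973.
Mean = 12/(12+27) = 12/39 = 0.3077.
This is the posterior mode — the MAP estimate.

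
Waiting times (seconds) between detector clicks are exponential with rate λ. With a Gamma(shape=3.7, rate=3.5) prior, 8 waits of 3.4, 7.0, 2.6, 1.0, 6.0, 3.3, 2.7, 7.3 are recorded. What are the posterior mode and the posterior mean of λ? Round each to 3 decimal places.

Σ times = 33.3. Posterior: Gamma(shape = 3.7+8 = 11.7, rate = 3.5+33.3 = 36.8).
Mode = (α−1)/β = 10.7/36.8 = 0.291.
Mean = α/β = 11.7/36.8 = 0.318.

MAP = 0.291, posterior mean = 0.318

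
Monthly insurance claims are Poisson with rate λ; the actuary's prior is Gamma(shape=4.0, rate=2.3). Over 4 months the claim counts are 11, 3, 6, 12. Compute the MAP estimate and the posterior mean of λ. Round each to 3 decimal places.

MAP = 5.556, posterior mean = 5.714

Σ counts = 32. Posterior: Gamma(shape = 4.0+32 = 36.0, rate = 2.3+4 = 6.3).
Mode = (α−1)/β = 35.0/6.3 = 5.556.
Mean = α/β = 36.0/6.3 = 5.714.
Right-skewed posterior ⇒ mode < mean.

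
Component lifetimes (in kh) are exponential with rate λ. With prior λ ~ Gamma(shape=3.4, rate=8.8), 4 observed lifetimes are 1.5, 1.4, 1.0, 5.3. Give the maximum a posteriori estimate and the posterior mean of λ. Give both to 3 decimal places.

maximum a posteriori estimate = 0.356, posterior mean = 0.411

Σ times = 9.2. Posterior: Gamma(shape = 3.4+4 = 7.4, rate = 8.8+9.2 = 18.0).
Mode = (α−1)/β = 6.4/18.0 = 0.356.
Mean = α/β = 7.4/18.0 = 0.411.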